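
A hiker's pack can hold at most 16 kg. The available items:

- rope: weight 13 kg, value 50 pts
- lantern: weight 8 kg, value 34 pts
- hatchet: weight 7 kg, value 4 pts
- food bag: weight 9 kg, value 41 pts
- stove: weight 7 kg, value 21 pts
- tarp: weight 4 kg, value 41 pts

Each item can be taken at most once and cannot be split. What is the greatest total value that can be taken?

82 pts

Check high-value combinations within 16 kg:
- food bag+tarp: weight 9+4=13, value 41+41=82
- lantern+tarp: weight 8+4=12, value 34+41=75
- stove+tarp: weight 7+4=11, value 21+41=62
Best: 82 pts.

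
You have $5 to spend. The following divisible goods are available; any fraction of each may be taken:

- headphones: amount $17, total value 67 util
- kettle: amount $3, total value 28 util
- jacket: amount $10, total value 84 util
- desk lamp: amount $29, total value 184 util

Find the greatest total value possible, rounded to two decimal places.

44.80

Take in order of value per unit:
- kettle (28/3 per unit): all 3 → value 28, running total 28.00
- jacket (84/10 per unit): 2 of 10 → value 2×84/10 = 16.8000, running total 44.80
Total 44.80.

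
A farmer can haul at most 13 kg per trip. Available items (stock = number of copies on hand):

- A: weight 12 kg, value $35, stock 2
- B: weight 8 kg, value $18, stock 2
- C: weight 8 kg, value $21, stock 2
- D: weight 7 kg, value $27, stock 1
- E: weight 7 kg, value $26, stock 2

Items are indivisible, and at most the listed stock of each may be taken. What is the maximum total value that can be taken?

Best selections within weight 13 and stock limits:
- 1×A: weight 12, value 35
- 1×D: weight 7, value 27
Best: $35.

$35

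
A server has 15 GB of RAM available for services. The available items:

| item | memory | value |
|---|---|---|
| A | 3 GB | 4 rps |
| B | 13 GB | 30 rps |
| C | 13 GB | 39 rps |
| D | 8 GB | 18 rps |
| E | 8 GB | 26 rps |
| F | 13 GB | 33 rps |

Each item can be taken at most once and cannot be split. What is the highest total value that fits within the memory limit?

39 rps

Check high-value combinations within 15 GB:
- C: memory 13, value 39
- F: memory 13, value 33
- A+E: memory 3+8=11, value 4+26=30
- B: memory 13, value 30
- E: memory 8, value 26
Best: 39 rps.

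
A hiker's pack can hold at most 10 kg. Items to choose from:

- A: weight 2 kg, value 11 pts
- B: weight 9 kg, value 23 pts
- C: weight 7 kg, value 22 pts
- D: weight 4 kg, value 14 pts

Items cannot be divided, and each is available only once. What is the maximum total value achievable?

33 pts

This is a 0/1 knapsack; check combinations near the capacity.
- A+C: weight 2+7=9, value 11+22=33
- A+D: weight 2+4=6, value 11+14=25
- B: weight 9, value 23
- C: weight 7, value 22
- D: weight 4, value 14
Best: 33 pts.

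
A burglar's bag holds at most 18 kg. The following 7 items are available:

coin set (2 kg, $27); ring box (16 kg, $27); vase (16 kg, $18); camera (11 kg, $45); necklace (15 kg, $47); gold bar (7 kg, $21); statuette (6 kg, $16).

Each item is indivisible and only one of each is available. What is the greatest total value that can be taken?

$74

Check high-value combinations within 18 kg:
- coin set+necklace: weight 2+15=17, value 27+47=74
- coin set+camera: weight 2+11=13, value 27+45=72
- camera+gold bar: weight 11+7=18, value 45+21=66
- coin set+gold bar+statuette: weight 2+7+6=15, value 27+21+16=64
Best: $74.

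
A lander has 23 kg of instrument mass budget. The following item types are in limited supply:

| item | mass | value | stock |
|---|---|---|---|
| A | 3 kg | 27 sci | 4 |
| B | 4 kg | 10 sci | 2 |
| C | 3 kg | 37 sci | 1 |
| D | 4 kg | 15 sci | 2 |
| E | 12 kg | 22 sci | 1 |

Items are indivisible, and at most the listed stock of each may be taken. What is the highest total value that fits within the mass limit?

175 sci

Top feasible selections:
- 4×A + 1×C + 2×D: mass 23, value 175
- 4×A + 1×B + 1×C + 1×D: mass 23, value 170
Best: 175 sci.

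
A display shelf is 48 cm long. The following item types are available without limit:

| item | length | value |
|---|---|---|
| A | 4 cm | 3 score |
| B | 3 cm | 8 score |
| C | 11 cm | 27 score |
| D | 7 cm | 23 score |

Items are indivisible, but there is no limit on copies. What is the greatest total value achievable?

Best value-per-unit is D at 23/7; filling with it alone gives 6×23 = 138.
Optimal mix: 2×B + 6×D → length 48, value 154.

154 score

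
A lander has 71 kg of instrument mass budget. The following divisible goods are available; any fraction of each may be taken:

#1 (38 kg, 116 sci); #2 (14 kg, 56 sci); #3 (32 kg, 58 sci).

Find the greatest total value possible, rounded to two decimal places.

Take in order of value per unit:
- #2 (56/14 per unit): all 14 → value 56, running total 56.00
- #1 (116/38 per unit): all 38 → value 116, running total 172.00
- #3 (58/32 per unit): 19 of 32 → value 19×58/32 = 34.4375, running total 206.44
Total 206.44.

206.44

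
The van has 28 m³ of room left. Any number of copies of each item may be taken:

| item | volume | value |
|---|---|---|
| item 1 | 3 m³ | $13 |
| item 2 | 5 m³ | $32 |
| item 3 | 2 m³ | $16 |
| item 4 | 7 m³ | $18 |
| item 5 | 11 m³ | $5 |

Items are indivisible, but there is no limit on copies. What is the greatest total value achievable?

Best value-per-unit is item 3 at 16/2, and filling with it alone uses volume 14×2=28. No mix of the others beats 14×16 = 224.

$224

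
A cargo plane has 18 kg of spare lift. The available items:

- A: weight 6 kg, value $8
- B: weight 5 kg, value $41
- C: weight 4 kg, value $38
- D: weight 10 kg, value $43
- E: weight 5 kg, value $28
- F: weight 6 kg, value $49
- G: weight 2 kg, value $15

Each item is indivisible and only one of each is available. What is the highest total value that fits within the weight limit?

$143

Check high-value combinations within 18 kg:
- B+C+F+G: weight 5+4+6+2=17, value 41+38+49+15=143
- B+E+F+G: weight 5+5+6+2=18, value 41+28+49+15=133
- C+E+F+G: weight 4+5+6+2=17, value 38+28+49+15=130
- B+C+F: weight 5+4+6=15, value 41+38+49=128
Best: $143.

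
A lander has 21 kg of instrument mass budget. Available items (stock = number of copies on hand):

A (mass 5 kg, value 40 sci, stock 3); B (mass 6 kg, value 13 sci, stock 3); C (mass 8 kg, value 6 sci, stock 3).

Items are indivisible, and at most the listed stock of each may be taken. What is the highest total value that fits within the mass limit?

Top feasible selections:
- 3×A + 1×B: mass 21, value 133
- 3×A: mass 15, value 120
- 2×A + 1×B: mass 16, value 93
- 2×A + 1×C: mass 18, value 86
Best: 133 sci.

133 sci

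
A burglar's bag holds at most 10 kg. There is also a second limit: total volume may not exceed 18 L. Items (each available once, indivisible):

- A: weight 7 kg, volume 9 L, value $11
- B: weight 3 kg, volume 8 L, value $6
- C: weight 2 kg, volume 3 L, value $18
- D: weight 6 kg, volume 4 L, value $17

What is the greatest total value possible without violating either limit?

Feasible sets respecting both limits:
- C+D: weight 8, volume 7, value 35
- A+C: weight 9, volume 12, value 29
- B+C: weight 5, volume 11, value 24
- B+D: weight 9, volume 12, value 23
Best: $35.

$35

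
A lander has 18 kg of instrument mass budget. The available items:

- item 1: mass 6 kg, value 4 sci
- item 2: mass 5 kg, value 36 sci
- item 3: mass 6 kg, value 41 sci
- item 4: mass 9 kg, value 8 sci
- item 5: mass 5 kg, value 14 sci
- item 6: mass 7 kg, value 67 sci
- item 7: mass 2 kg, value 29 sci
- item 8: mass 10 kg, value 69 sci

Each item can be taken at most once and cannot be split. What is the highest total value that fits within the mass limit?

Check high-value combinations within 18 kg:
- item 2+item 3+item 6: mass 5+6+7=18, value 36+41+67=144
- item 3+item 7+item 8: mass 6+2+10=18, value 41+29+69=139
- item 3+item 6+item 7: mass 6+7+2=15, value 41+67+29=137
- item 6+item 8: mass 7+10=17, value 67+69=136
- item 2+item 7+item 8: mass 5+2+10=17, value 36+29+69=134
Best: 144 sci.

144 sci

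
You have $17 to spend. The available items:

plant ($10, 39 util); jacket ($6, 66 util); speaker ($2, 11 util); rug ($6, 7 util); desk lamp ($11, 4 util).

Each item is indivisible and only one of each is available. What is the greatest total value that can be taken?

This is a 0/1 knapsack; check combinations near the capacity.
- plant+jacket: cost 10+6=16, value 39+66=105
- jacket+speaker+rug: cost 6+2+6=14, value 66+11+7=84
- jacket+speaker: cost 6+2=8, value 66+11=77
- jacket+rug: cost 6+6=12, value 66+7=73
Best: 105 util.

105 util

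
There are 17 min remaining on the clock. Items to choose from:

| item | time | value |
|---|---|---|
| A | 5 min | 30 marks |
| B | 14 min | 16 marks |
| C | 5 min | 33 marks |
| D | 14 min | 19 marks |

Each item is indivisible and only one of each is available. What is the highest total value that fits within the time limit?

Check high-value combinations within 17 min:
- A+C: time 5+5=10, value 30+33=63
- C: time 5, value 33
- A: time 5, value 30
- D: time 14, value 19
Best: 63 marks.

63 marks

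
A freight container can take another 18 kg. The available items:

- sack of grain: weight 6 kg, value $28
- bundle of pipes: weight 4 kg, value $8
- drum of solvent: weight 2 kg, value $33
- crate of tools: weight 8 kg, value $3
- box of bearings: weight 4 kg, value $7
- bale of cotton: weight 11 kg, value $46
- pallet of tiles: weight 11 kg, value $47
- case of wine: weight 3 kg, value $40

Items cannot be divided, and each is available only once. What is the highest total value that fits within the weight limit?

Check high-value combinations within 18 kg:
- drum of solvent+pallet of tiles+case of wine: weight 2+11+3=16, value 33+47+40=120
- drum of solvent+bale of cotton+case of wine: weight 2+11+3=16, value 33+46+40=119
- sack of grain+bundle of pipes+drum of solvent+case of wine: weight 6+4+2+3=15, value 28+8+33+40=109
- sack of grain+drum of solvent+box of bearings+case of wine: weight 6+2+4+3=15, value 28+33+7+40=108
- sack of grain+drum of solvent+case of wine: weight 6+2+3=11, value 28+33+40=101
Best: $120.

$120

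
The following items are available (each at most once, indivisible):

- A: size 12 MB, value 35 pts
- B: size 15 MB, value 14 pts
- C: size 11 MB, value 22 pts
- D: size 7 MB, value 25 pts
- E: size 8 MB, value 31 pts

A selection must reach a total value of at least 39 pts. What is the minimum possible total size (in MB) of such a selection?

15

Subsets with value ≥ 39, sorted by total size:
- D+E: size 15, value 56
- C+D: size 18, value 47
- A+D: size 19, value 60
- C+E: size 19, value 53
Minimum size: 15 MB.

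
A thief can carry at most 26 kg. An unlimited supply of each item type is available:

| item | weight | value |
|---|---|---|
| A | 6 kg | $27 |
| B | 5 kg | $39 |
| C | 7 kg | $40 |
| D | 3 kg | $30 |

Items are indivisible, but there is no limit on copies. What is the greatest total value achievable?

$249

Best value-per-unit is D at 30/3; filling with it alone gives 8×30 = 240.
Optimal mix: 1×B + 7×D → weight 26, value 249.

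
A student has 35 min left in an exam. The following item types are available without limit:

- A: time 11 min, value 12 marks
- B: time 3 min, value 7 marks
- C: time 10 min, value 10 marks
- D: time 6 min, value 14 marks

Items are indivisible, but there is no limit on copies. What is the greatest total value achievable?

77 marks

Best value-per-unit is B at 7/3, and filling with it alone uses time 11×3=33. No mix of the others beats 11×7 = 77.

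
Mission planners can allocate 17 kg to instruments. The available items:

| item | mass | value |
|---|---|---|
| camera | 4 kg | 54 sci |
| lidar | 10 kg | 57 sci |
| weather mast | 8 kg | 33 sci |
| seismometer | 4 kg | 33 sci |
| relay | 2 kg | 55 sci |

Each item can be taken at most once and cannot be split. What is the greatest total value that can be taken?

166 sci

This is a 0/1 knapsack; check combinations near the capacity.
- camera+lidar+relay: mass 4+10+2=16, value 54+57+55=166
- lidar+seismometer+relay: mass 10+4+2=16, value 57+33+55=145
- camera+seismometer+relay: mass 4+4+2=10, value 54+33+55=142
Best: 166 sci.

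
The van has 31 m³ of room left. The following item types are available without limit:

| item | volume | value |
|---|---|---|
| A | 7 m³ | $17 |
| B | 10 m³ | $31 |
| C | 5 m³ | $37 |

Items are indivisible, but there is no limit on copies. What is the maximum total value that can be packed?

$222

Best value-per-unit is C at 37/5, and filling with it alone uses volume 6×5=30. No mix of the others beats 6×37 = 222.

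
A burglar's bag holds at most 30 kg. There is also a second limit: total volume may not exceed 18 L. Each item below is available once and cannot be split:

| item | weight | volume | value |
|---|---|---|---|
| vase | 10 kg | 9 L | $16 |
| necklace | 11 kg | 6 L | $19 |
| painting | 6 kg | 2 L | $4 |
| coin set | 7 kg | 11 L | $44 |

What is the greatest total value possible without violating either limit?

Feasible sets respecting both limits:
- necklace+coin set: weight 18, volume 17, value 63
- painting+coin set: weight 13, volume 13, value 48
- coin set: weight 7, volume 11, value 44
Best: $63.

$63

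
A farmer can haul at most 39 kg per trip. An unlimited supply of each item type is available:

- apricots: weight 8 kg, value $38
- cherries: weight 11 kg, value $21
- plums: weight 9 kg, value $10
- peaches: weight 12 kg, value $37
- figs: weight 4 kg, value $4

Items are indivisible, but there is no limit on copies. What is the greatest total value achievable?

$156

Best value-per-unit is apricots at 38/8; filling with it alone gives 4×38 = 152.
Optimal mix: 4×apricots + 1×figs → weight 36, value 156.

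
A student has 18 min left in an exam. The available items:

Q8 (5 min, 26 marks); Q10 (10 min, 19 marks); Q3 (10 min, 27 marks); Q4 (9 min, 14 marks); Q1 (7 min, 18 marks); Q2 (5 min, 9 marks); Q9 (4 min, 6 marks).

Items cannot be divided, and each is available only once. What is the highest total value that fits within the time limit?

Check high-value combinations within 18 min:
- Q8+Q3: time 5+10=15, value 26+27=53
- Q8+Q1+Q2: time 5+7+5=17, value 26+18+9=53
- Q8+Q1+Q9: time 5+7+4=16, value 26+18+6=50
Best: 53 marks.

53 marks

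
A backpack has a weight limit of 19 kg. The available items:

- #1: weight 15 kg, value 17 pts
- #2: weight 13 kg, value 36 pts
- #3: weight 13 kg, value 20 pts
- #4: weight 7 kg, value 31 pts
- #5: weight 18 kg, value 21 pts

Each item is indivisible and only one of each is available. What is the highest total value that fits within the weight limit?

36 pts

Check high-value combinations within 19 kg:
- #2: weight 13, value 36
- #4: weight 7, value 31
- #5: weight 18, value 21
- #3: weight 13, value 20
Best: 36 pts.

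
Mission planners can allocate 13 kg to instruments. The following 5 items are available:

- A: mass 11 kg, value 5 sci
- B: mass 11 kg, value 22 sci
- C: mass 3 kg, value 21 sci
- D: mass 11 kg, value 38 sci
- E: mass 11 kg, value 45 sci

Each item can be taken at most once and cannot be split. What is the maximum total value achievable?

45 sci

Check high-value combinations within 13 kg:
- E: mass 11, value 45
- D: mass 11, value 38
- B: mass 11, value 22
- C: mass 3, value 21
Best: 45 sci.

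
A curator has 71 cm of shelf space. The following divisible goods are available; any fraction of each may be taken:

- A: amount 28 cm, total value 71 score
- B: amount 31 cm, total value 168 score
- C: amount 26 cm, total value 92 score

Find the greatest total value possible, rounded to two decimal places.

295.50

Take in order of value per unit:
- B (168/31 per unit): all 31 → value 168, running total 168.00
- C (92/26 per unit): all 26 → value 92, running total 260.00
- A (71/28 per unit): 14 of 28 → value 14×71/28 = 35.5000, running total 295.50
Total 295.50.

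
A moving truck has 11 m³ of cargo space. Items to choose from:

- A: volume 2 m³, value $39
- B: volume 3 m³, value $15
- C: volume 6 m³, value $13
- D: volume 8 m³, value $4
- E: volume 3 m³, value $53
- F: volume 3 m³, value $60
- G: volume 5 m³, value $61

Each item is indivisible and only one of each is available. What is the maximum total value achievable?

$174

This is a 0/1 knapsack; check combinations near the capacity.
- E+F+G: volume 3+3+5=11, value 53+60+61=174
- A+B+E+F: volume 2+3+3+3=11, value 39+15+53+60=167
- A+F+G: volume 2+3+5=10, value 39+60+61=160
Best: $174.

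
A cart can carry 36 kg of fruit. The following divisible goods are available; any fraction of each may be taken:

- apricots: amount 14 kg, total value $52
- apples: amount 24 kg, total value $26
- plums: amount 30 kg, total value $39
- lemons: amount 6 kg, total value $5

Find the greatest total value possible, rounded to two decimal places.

Take in order of value per unit:
- apricots (52/14 per unit): all 14 → value 52, running total 52.00
- plums (39/30 per unit): 22 of 30 → value 22×39/30 = 28.6000, running total 80.60
Total 80.60.

80.60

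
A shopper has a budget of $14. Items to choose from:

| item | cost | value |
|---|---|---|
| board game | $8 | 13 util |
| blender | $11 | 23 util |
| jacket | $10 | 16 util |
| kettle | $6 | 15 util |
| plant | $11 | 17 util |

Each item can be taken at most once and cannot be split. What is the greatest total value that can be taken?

Check high-value combinations within $14:
- board game+kettle: cost 8+6=14, value 13+15=28
- blender: cost 11, value 23
- plant: cost 11, value 17
Best: 28 util.

28 util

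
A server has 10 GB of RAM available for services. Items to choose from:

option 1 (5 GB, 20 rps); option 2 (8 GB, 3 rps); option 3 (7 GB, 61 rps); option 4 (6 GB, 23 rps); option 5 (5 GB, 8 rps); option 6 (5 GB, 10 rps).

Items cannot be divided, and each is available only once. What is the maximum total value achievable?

61 rps

This is a 0/1 knapsack; check combinations near the capacity.
- option 3: memory 7, value 61
- option 1+option 6: memory 5+5=10, value 20+10=30
- option 1+option 5: memory 5+5=10, value 20+8=28
- option 4: memory 6, value 23
Best: 61 rps.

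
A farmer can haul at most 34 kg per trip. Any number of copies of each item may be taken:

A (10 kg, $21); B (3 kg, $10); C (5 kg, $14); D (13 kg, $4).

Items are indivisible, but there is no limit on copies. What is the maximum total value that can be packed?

$110

Best value-per-unit is B at 10/3, and filling with it alone uses weight 11×3=33. No mix of the others beats 11×10 = 110.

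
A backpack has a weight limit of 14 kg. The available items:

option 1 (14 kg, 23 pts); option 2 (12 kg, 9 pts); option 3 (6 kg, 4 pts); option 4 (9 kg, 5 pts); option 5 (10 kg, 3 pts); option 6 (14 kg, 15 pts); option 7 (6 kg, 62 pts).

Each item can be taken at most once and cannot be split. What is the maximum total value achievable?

66 pts

This is a 0/1 knapsack; check combinations near the capacity.
- option 3+option 7: weight 6+6=12, value 4+62=66
- option 7: weight 6, value 62
- option 1: weight 14, value 23
- option 6: weight 14, value 15
- option 2: weight 12, value 9
Best: 66 pts.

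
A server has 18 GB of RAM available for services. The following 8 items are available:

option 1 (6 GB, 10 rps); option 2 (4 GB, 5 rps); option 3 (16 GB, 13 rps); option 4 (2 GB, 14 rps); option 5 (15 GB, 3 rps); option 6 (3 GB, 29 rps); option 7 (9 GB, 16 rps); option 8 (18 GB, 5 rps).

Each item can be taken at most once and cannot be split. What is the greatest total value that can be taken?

Check high-value combinations within 18 GB:
- option 2+option 4+option 6+option 7: memory 4+2+3+9=18, value 5+14+29+16=64
- option 4+option 6+option 7: memory 2+3+9=14, value 14+29+16=59
- option 1+option 2+option 4+option 6: memory 6+4+2+3=15, value 10+5+14+29=58
- option 1+option 6+option 7: memory 6+3+9=18, value 10+29+16=55
- option 1+option 4+option 6: memory 6+2+3=11, value 10+14+29=53
Best: 64 rps.

64 rps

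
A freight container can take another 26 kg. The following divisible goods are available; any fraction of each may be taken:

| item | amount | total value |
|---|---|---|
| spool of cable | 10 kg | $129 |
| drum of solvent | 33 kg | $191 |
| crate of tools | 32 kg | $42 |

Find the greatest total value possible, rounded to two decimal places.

Take in order of value per unit:
- spool of cable (129/10 per unit): all 10 → value 129, running total 129.00
- drum of solvent (191/33 per unit): 16 of 33 → value 16×191/33 = 92.6061, running total 221.61
Total 221.61.

221.61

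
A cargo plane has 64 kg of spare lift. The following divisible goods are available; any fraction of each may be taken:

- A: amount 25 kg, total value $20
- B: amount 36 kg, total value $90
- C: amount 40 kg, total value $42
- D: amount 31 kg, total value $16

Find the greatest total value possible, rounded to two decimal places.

Take in order of value per unit:
- B (90/36 per unit): all 36 → value 90, running total 90.00
- C (42/40 per unit): 28 of 40 → value 28×42/40 = 29.4000, running total 119.40
Total 119.40.

119.40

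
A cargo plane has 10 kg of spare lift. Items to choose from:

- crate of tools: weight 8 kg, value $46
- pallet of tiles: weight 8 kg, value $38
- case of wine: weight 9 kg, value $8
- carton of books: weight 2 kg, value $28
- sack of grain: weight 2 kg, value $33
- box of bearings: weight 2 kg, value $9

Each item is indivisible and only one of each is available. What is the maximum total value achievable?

$79

Check high-value combinations within 10 kg:
- crate of tools+sack of grain: weight 8+2=10, value 46+33=79
- crate of tools+carton of books: weight 8+2=10, value 46+28=74
- pallet of tiles+sack of grain: weight 8+2=10, value 38+33=71
- carton of books+sack of grain+box of bearings: weight 2+2+2=6, value 28+33+9=70
Best: $79.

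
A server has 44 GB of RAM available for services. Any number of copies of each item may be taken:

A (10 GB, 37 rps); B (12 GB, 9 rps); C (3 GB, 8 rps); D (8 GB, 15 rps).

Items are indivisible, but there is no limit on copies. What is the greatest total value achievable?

Best value-per-unit is A at 37/10; filling with it alone gives 4×37 = 148.
Optimal mix: 4×A + 1×C → memory 43, value 156.

156 rps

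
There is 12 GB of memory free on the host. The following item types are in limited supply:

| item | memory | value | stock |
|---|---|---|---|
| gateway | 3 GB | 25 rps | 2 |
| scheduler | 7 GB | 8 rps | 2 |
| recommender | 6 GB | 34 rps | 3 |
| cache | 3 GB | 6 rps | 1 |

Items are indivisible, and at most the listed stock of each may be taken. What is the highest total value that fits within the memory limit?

Top feasible selections:
- 2×gateway + 1×recommender: memory 12, value 84
- 2×recommender: memory 12, value 68
Best: 84 rps.

84 rps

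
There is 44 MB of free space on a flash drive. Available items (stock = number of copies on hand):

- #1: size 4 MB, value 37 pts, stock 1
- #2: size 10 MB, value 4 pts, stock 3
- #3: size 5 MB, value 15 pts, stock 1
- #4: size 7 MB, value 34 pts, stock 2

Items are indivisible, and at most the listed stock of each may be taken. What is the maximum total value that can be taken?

Best selections within size 44 and stock limits:
- 1×#1 + 2×#2 + 1×#3 + 2×#4: size 43, value 128
- 1×#1 + 1×#2 + 1×#3 + 2×#4: size 33, value 124
- 1×#1 + 1×#3 + 2×#4: size 23, value 120
Best: 128 pts.

128 pts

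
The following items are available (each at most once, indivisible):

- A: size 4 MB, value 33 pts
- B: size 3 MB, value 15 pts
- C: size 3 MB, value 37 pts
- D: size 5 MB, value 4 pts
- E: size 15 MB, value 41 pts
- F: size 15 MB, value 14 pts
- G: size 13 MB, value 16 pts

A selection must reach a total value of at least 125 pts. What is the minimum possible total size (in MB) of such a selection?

25

Subsets with value ≥ 125, sorted by total size:
- A+B+C+E: size 25, value 126
- A+B+C+D+E: size 30, value 130
Minimum size: 25 MB.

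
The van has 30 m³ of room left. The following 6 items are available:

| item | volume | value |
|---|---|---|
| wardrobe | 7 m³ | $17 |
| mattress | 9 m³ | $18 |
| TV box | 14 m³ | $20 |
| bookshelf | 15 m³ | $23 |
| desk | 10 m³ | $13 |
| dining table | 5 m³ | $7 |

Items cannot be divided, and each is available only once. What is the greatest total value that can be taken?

This is a 0/1 knapsack; check combinations near the capacity.
- wardrobe+mattress+TV box: volume 7+9+14=30, value 17+18+20=55
- wardrobe+mattress+desk: volume 7+9+10=26, value 17+18+13=48
- mattress+bookshelf+dining table: volume 9+15+5=29, value 18+23+7=48
- wardrobe+bookshelf+dining table: volume 7+15+5=27, value 17+23+7=47
Best: $55.

$55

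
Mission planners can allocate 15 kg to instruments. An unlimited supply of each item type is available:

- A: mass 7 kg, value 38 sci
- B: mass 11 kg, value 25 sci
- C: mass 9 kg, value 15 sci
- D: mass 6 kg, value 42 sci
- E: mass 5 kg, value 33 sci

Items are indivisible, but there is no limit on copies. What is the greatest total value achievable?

99 sci

Best value-per-unit is D at 42/6; filling with it alone gives 2×42 = 84.
Optimal mix: 3×E → mass 15, value 99.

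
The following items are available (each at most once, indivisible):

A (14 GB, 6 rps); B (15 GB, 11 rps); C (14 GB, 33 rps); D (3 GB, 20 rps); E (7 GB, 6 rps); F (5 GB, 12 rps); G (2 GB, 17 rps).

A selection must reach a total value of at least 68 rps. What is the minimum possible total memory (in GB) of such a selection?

Subsets with value ≥ 68, sorted by total memory:
- C+D+G: memory 19, value 70
- C+D+F+G: memory 24, value 82
Minimum memory: 19 GB.

19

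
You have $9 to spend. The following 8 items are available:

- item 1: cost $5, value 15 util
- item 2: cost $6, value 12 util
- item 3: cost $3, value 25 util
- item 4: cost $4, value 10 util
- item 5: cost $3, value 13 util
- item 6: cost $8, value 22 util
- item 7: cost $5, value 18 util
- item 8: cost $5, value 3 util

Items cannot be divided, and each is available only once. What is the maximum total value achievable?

This is a 0/1 knapsack; check combinations near the capacity.
- item 3+item 7: cost 3+5=8, value 25+18=43
- item 1+item 3: cost 5+3=8, value 15+25=40
- item 3+item 5: cost 3+3=6, value 25+13=38
Best: 43 util.

43 util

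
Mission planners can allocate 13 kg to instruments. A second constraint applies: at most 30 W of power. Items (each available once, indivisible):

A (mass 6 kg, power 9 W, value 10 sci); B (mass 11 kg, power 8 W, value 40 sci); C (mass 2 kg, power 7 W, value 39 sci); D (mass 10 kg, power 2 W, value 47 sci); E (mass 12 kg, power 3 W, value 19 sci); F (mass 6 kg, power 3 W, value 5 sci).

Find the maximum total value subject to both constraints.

86 sci

Feasible sets respecting both limits:
- C+D: mass 12, power 9, value 86
- B+C: mass 13, power 15, value 79
- A+C: mass 8, power 16, value 49
Best: 86 sci.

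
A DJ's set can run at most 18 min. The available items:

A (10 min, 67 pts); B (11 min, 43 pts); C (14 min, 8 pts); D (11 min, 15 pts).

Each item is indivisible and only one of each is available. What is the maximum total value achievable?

67 pts

This is a 0/1 knapsack; check combinations near the capacity.
- A: duration 10, value 67
- B: duration 11, value 43
- D: duration 11, value 15
- C: duration 14, value 8
Best: 67 pts.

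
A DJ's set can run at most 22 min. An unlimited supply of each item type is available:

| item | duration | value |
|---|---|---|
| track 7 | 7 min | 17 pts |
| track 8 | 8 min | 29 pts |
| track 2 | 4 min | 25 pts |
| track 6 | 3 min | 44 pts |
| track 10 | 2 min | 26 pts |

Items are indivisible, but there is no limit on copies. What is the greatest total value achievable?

Best value-per-unit is track 6 at 44/3; filling with it alone gives 7×44 = 308.
Optimal mix: 6×track 6 + 2×track 10 → duration 22, value 316.

316 pts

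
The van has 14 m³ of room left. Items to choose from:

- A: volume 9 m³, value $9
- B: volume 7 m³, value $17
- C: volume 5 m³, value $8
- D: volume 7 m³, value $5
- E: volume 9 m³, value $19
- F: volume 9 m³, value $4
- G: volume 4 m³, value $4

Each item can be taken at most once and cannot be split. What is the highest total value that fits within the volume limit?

This is a 0/1 knapsack; check combinations near the capacity.
- C+E: volume 5+9=14, value 8+19=27
- B+C: volume 7+5=12, value 17+8=25
- E+G: volume 9+4=13, value 19+4=23
- B+D: volume 7+7=14, value 17+5=22
Best: $27.

$27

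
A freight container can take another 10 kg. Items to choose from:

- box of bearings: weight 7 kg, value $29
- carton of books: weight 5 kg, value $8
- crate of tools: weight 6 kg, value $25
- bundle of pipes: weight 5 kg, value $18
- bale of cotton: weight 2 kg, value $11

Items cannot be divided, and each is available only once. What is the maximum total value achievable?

This is a 0/1 knapsack; check combinations near the capacity.
- box of bearings+bale of cotton: weight 7+2=9, value 29+11=40
- crate of tools+bale of cotton: weight 6+2=8, value 25+11=36
- box of bearings: weight 7, value 29
- bundle of pipes+bale of cotton: weight 5+2=7, value 18+11=29
Best: $40.

$40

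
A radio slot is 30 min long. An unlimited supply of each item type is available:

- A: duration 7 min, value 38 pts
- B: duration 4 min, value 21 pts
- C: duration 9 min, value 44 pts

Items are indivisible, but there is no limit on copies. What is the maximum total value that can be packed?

Best value-per-unit is A at 38/7; filling with it alone gives 4×38 = 152.
Optimal mix: 2×A + 4×B → duration 30, value 160.

160 pts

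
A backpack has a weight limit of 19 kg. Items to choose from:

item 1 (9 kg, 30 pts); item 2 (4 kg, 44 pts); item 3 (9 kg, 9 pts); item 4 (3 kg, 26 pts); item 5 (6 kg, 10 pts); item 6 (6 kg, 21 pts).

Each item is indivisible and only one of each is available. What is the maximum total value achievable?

101 pts

Check high-value combinations within 19 kg:
- item 2+item 4+item 5+item 6: weight 4+3+6+6=19, value 44+26+10+21=101
- item 1+item 2+item 4: weight 9+4+3=16, value 30+44+26=100
- item 1+item 2+item 6: weight 9+4+6=19, value 30+44+21=95
Best: 101 pts.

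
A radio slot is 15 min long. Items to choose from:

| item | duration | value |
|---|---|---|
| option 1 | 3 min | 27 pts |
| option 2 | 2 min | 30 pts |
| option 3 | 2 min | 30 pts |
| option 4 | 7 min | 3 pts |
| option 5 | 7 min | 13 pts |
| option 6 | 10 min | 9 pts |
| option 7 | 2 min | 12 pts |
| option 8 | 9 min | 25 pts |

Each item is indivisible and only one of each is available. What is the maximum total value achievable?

Check high-value combinations within 15 min:
- option 1+option 2+option 3+option 5: duration 3+2+2+7=14, value 27+30+30+13=100
- option 1+option 2+option 3+option 7: duration 3+2+2+2=9, value 27+30+30+12=99
- option 2+option 3+option 7+option 8: duration 2+2+2+9=15, value 30+30+12+25=97
- option 1+option 2+option 3+option 4: duration 3+2+2+7=14, value 27+30+30+3=90
Best: 100 pts.

100 pts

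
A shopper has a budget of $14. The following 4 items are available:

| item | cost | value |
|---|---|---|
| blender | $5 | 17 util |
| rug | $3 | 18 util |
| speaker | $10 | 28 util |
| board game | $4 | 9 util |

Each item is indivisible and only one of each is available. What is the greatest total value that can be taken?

46 util

This is a 0/1 knapsack; check combinations near the capacity.
- rug+speaker: cost 3+10=13, value 18+28=46
- blender+rug+board game: cost 5+3+4=12, value 17+18+9=44
- speaker+board game: cost 10+4=14, value 28+9=37
Best: 46 util.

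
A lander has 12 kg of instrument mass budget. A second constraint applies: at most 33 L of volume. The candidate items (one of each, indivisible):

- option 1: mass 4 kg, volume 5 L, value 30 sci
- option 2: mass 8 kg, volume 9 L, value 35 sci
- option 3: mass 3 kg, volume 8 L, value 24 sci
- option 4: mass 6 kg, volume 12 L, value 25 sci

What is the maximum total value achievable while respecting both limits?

65 sci

Feasible sets respecting both limits:
- option 1+option 2: mass 12, volume 14, value 65
- option 2+option 3: mass 11, volume 17, value 59
- option 1+option 4: mass 10, volume 17, value 55
- option 1+option 3: mass 7, volume 13, value 54
Best: 65 sci.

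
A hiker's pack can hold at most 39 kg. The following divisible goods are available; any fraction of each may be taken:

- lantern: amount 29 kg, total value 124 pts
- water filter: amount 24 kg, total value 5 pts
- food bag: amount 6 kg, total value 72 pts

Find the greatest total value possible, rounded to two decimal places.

Take in order of value per unit:
- food bag (72/6 per unit): all 6 → value 72, running total 72.00
- lantern (124/29 per unit): all 29 → value 124, running total 196.00
- water filter (5/24 per unit): 4 of 24 → value 4×5/24 = 0.8333, running total 196.83
Total 196.83.

196.83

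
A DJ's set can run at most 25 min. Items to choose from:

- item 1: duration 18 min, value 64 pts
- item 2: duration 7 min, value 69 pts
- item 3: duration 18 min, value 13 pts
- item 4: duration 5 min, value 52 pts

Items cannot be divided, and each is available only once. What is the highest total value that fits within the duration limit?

133 pts

This is a 0/1 knapsack; check combinations near the capacity.
- item 1+item 2: duration 18+7=25, value 64+69=133
- item 2+item 4: duration 7+5=12, value 69+52=121
- item 1+item 4: duration 18+5=23, value 64+52=116
Best: 133 pts.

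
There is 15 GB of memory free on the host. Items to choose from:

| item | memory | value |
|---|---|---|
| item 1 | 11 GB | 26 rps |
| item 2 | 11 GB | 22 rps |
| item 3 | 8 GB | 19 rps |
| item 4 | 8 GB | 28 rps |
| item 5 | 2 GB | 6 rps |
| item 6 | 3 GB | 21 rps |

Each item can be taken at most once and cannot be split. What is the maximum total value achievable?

Check high-value combinations within 15 GB:
- item 4+item 5+item 6: memory 8+2+3=13, value 28+6+21=55
- item 4+item 6: memory 8+3=11, value 28+21=49
- item 1+item 6: memory 11+3=14, value 26+21=47
Best: 55 rps.

55 rps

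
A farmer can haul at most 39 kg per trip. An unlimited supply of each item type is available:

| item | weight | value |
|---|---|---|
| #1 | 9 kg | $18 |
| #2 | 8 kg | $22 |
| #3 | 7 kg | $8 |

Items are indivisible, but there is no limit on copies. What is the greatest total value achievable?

Best value-per-unit is #2 at 22/8; filling with it alone gives 4×22 = 88.
Optimal mix: 4×#2 + 1×#3 → weight 39, value 96.

$96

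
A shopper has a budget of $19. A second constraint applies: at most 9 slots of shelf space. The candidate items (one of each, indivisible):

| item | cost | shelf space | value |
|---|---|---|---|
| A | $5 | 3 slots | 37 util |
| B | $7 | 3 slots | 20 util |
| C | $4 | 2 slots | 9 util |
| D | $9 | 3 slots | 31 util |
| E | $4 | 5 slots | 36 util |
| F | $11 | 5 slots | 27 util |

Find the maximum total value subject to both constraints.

77 util

Feasible sets respecting both limits:
- A+C+D: cost 18, shelf space 8, value 77
- A+E: cost 9, shelf space 8, value 73
- A+D: cost 14, shelf space 6, value 68
- D+E: cost 13, shelf space 8, value 67
Best: 77 util.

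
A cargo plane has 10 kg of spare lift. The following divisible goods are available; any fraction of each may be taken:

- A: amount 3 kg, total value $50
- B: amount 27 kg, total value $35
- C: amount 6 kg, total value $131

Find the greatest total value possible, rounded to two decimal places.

182.30

Take in order of value per unit:
- C (131/6 per unit): all 6 → value 131, running total 131.00
- A (50/3 per unit): all 3 → value 50, running total 181.00
- B (35/27 per unit): 1 of 27 → value 1×35/27 = 1.2963, running total 182.30
Total 182.30.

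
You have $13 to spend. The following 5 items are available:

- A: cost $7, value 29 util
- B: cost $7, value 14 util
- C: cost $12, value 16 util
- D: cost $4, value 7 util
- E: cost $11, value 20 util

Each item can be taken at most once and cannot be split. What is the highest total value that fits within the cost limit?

36 util

Check high-value combinations within $13:
- A+D: cost 7+4=11, value 29+7=36
- A: cost 7, value 29
- B+D: cost 7+4=11, value 14+7=21
- E: cost 11, value 20
- C: cost 12, value 16
Best: 36 util.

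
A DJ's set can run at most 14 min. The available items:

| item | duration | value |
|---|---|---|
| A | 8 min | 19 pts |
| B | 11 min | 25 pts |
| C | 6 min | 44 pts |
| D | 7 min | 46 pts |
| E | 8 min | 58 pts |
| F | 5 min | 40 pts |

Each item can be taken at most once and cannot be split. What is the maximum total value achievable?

102 pts

Check high-value combinations within 14 min:
- C+E: duration 6+8=14, value 44+58=102
- E+F: duration 8+5=13, value 58+40=98
- C+D: duration 6+7=13, value 44+46=90
- D+F: duration 7+5=12, value 46+40=86
- C+F: duration 6+5=11, value 44+40=84
Best: 102 pts.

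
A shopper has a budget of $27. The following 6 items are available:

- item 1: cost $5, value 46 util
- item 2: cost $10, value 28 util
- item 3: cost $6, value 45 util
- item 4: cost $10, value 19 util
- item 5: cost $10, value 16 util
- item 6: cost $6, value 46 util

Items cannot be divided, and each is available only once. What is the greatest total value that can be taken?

This is a 0/1 knapsack; check combinations near the capacity.
- item 1+item 2+item 3+item 6: cost 5+10+6+6=27, value 46+28+45+46=165
- item 1+item 3+item 4+item 6: cost 5+6+10+6=27, value 46+45+19+46=156
- item 1+item 3+item 5+item 6: cost 5+6+10+6=27, value 46+45+16+46=153
- item 1+item 3+item 6: cost 5+6+6=17, value 46+45+46=137
- item 1+item 2+item 6: cost 5+10+6=21, value 46+28+46=120
Best: 165 util.

165 util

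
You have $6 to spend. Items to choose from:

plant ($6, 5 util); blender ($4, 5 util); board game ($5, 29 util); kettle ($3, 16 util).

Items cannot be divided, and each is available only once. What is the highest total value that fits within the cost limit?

29 util

Check high-value combinations within $6:
- board game: cost 5, value 29
- kettle: cost 3, value 16
- blender: cost 4, value 5
Best: 29 util.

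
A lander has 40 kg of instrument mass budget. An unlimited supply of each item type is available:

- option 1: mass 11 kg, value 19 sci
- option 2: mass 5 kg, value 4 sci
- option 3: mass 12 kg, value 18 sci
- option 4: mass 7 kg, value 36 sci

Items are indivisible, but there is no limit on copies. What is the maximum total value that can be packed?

184 sci

Best value-per-unit is option 4 at 36/7; filling with it alone gives 5×36 = 180.
Optimal mix: 1×option 2 + 5×option 4 → mass 40, value 184.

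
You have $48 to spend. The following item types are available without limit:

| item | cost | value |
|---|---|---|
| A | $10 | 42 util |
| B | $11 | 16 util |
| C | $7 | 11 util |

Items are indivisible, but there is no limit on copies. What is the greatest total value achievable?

179 util

Best value-per-unit is A at 42/10; filling with it alone gives 4×42 = 168.
Optimal mix: 4×A + 1×C → cost 47, value 179.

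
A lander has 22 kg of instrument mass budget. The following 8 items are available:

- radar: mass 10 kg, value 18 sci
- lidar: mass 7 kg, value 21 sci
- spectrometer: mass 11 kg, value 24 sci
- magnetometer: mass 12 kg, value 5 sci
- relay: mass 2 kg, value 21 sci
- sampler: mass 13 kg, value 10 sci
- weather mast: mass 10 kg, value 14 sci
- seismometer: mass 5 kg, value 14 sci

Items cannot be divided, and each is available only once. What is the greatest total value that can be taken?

66 sci

Check high-value combinations within 22 kg:
- lidar+spectrometer+relay: mass 7+11+2=20, value 21+24+21=66
- radar+lidar+relay: mass 10+7+2=19, value 18+21+21=60
- spectrometer+relay+seismometer: mass 11+2+5=18, value 24+21+14=59
- lidar+relay+seismometer: mass 7+2+5=14, value 21+21+14=56
Best: 66 sci.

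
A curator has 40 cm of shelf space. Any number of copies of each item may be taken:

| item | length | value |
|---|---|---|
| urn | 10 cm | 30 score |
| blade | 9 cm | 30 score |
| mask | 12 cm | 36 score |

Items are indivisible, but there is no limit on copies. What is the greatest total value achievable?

126 score

Best value-per-unit is blade at 30/9; filling with it alone gives 4×30 = 120.
Optimal mix: 1×urn + 2×blade + 1×mask → length 40, value 126.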